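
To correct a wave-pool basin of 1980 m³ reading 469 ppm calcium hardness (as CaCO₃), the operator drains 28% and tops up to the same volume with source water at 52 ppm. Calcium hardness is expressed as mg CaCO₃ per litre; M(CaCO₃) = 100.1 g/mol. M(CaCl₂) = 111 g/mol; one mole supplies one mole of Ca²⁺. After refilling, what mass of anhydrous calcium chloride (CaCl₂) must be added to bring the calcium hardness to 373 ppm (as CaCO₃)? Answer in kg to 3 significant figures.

45.6 kg

Volume: 1980 m³ = 1,980,000 L.
After draining 28% and refilling: 469 × 0.72 + 52 × 0.28 = 352.24 ppm.
Deficit to target: 373 − 352.24 = 20.76 mg/L.
As CaCO₃: 20.76 mg/L × 1,980,000 L = 41,100 g; ÷ 100.1 = 410.6 mol Ca²⁺.
Mass: 410.6 × 111 = 45,580 g.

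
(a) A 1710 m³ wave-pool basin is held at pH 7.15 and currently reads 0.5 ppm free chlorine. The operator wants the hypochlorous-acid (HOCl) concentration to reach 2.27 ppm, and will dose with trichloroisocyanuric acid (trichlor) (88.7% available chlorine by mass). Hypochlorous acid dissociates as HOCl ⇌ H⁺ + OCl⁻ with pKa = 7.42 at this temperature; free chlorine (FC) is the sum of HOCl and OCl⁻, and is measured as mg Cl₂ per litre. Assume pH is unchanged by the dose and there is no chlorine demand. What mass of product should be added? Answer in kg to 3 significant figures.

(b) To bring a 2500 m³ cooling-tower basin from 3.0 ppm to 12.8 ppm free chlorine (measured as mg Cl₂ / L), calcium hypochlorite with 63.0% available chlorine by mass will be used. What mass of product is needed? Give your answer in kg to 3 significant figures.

(a) Volume: 1710 m³ = 1,710,000 L.
(a) [OCl⁻]/[HOCl] = 10^(pH − pKa) = 10^(7.15 − 7.42) = 0.537; fraction as HOCl = 1/(1 + 0.537) = 0.6506.
(a) Free chlorine required for 2.27 ppm HOCl: 2.27 / 0.6506 = 3.489 ppm.
(a) FC to add: 3.489 − 0.5 = 2.989 mg/L as Cl₂.
(a) Cl₂ equivalent: 2.989 mg/L × 1,710,000 L = 5111 g.
(a) Product at 88.7% available Cl: 5111 / 0.887 = 5762 g.

(b) Volume: 2500 m³ = 2,500,000 L.
(b) Chlorine deficit: 12.8 − 3.0 = 9.8 ppm = 9.8 mg/L as Cl₂.
(b) Cl₂ equivalent needed: 9.8 mg/L × 2,500,000 L = 24,500,000 mg = 24,500 g.
(b) Product at 63.0% available chlorine: 24,500 / 0.63 = 38,890 g.

(a) 5.76 kg; (b) 38.9 kg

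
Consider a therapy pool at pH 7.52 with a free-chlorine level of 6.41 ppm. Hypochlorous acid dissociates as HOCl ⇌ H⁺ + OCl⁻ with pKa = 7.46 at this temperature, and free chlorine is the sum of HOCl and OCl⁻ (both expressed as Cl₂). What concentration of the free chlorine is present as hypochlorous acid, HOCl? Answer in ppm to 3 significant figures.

[OCl⁻]/[HOCl] = 10^(pH − pKa) = 10^(7.52 − 7.46) = 10^0.06 = 1.148.
Fraction as HOCl = 1 / (1 + 1.148) = 0.4655.
HOCl = 0.4655 × 6.41 ppm = 2.984 ppm.

2.98 ppm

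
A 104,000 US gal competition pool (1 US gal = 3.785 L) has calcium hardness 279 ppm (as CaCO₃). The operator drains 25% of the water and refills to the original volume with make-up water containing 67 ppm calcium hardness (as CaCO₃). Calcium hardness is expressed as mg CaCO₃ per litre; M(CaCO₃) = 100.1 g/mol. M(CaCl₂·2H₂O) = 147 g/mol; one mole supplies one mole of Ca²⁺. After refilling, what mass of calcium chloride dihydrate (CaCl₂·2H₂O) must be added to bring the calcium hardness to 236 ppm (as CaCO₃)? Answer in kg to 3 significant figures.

Volume: 104,000 US gal × 3.785 L/gal = 393,640 L.
After draining 25% and refilling: 279 × 0.75 + 67 × 0.25 = 226 ppm.
Deficit to target: 236 − 226 = 10 mg/L.
As CaCO₃: 10 mg/L × 393,640 L = 3936 g; ÷ 100.1 = 39.32 mol Ca²⁺.
Mass: 39.32 × 147 = 5781 g.

5.78 kg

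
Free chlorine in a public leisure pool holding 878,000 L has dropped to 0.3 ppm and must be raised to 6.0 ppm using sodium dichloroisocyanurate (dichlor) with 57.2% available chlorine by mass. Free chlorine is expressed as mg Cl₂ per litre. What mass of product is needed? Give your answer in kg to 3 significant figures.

Chlorine deficit: 6.0 − 0.3 = 5.7 ppm = 5.7 mg/L as Cl₂.
Cl₂ equivalent needed: 5.7 mg/L × 878,000 L = 5,005,000 mg = 5005 g.
Product at 57.2% available chlorine: 5005 / 0.572 = 8749 g.

8.75 kg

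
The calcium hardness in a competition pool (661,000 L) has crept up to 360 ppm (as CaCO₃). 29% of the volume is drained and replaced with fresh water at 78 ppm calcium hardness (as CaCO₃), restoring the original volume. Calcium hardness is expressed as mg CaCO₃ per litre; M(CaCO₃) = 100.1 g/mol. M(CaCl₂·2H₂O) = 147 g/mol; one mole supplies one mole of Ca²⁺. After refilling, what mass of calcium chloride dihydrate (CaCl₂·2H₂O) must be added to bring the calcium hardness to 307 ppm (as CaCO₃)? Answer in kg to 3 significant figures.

27.9 kg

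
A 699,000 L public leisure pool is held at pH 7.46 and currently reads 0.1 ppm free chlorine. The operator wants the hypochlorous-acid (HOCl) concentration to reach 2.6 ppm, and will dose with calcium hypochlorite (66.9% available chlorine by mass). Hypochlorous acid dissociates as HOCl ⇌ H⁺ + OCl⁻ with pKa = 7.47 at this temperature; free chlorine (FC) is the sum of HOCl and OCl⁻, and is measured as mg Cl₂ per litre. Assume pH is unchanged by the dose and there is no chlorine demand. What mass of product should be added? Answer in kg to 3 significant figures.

5.27 kg

[OCl⁻]/[HOCl] = 10^(pH − pKa) = 10^(7.46 − 7.47) = 0.9772; fraction as HOCl = 1/(1 + 0.9772) = 0.5058.
Free chlorine required for 2.6 ppm HOCl: 2.6 / 0.5058 = 5.141 ppm.
FC to add: 5.141 − 0.1 = 5.041 mg/L as Cl₂.
Cl₂ equivalent: 5.041 mg/L × 699,000 L = 3524 g.
Product at 66.9% available Cl: 3524 / 0.669 = 5267 g.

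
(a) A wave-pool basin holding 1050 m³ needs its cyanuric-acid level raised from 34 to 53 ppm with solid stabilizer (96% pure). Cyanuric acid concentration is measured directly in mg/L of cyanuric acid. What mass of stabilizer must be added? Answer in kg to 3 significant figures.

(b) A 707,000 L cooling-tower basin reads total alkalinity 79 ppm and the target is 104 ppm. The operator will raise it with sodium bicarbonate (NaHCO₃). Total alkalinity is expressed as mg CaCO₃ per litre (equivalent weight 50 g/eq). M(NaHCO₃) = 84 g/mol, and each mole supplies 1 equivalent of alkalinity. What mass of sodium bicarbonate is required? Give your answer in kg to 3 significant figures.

(a) 20.8 kg; (b) 29.7 kg

(a) Volume: 1050 m³ = 1,050,000 L.
(a) CYA to add: (53 − 34) = 19 mg/L × 1,050,000 L = 19,950 g cyanuric acid.
(a) At 96% purity: 19,950 / 0.96 = 20,780 g product.

(b) Alkalinity to add: (104 − 79) = 25 mg/L as CaCO₃ × 707,000 L = 17,680 g as CaCO₃.
(b) Equivalents: 17,680 g ÷ 50 g/eq = 353.5 eq.
(b) NaHCO₃ supplies 1 eq per mole → 353.5 mol.
(b) Mass: 353.5 mol × 84 g/mol = 29,690 g.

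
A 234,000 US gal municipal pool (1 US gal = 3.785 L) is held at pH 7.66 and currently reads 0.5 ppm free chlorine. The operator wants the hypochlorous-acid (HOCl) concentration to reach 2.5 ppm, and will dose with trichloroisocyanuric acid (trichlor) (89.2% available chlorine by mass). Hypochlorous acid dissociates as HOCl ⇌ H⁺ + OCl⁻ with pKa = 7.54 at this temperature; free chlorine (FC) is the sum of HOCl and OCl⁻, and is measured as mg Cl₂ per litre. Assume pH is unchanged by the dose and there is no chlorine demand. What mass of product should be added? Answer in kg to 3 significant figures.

Volume: 234,000 US gal × 3.785 L/gal = 885,690 L.
[OCl⁻]/[HOCl] = 10^(pH − pKa) = 10^(7.66 − 7.54) = 1.318; fraction as HOCl = 1/(1 + 1.318) = 0.4314.
Free chlorine required for 2.5 ppm HOCl: 2.5 / 0.4314 = 5.796 ppm.
FC to add: 5.796 − 0.5 = 5.296 mg/L as Cl₂.
Cl₂ equivalent: 5.296 mg/L × 885,690 L = 4690 g.
Product at 89.2% available Cl: 4690 / 0.892 = 5258 g.

5.26 kg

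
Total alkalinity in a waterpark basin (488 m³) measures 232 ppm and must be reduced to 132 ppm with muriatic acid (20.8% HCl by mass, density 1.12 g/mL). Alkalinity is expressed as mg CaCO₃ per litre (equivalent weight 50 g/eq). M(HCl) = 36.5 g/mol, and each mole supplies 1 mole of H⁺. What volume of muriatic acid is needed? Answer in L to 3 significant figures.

153 L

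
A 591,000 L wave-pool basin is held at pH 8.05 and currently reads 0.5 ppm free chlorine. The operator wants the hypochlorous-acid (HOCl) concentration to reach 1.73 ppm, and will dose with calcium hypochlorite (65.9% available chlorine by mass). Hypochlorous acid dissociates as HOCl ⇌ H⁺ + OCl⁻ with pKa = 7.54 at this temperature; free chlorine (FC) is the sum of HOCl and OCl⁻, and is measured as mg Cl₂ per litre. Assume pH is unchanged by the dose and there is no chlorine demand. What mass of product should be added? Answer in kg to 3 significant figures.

6.12 kg

[OCl⁻]/[HOCl] = 10^(pH − pKa) = 10^(8.05 − 7.54) = 3.236; fraction as HOCl = 1/(1 + 3.236) = 0.2361.
Free chlorine required for 1.73 ppm HOCl: 1.73 / 0.2361 = 7.328 ppm.
FC to add: 7.328 − 0.5 = 6.828 mg/L as Cl₂.
Cl₂ equivalent: 6.828 mg/L × 591,000 L = 4035 g.
Product at 65.9% available Cl: 4035 / 0.659 = 6124 g.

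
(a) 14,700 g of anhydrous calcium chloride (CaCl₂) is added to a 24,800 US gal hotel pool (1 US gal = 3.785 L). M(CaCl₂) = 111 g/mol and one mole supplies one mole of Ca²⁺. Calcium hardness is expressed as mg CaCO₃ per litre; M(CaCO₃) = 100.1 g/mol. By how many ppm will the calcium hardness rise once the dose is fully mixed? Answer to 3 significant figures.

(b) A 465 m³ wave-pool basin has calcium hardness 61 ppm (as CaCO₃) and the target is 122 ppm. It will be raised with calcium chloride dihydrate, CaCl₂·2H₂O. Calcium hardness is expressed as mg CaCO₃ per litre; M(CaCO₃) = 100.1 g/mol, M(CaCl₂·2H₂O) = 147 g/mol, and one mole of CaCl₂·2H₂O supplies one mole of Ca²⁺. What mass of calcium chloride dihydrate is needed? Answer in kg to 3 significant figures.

(a) Volume: 24,800 US gal × 3.785 L/gal = 93,868 L.
(a) Moles of Ca²⁺: 14,700 g ÷ 111 g/mol = 132.4 mol.
(a) As CaCO₃: 132.4 mol × 100.1 g/mol = 13,260 g.
(a) Rise: 13,260 g / 93,868 L × 1000 = 141.2 mg/L.

(b) Volume: 465 m³ = 465,000 L.
(b) Hardness to add: (122 − 61) = 61 mg/L as CaCO₃ × 465,000 L = 28,360 g as CaCO₃.
(b) Moles of Ca²⁺ (1 mol Ca²⁺ ≡ 1 mol CaCO₃): 28,360 / 100.1 g/mol = 283.4 mol.
(b) Mass of CaCl₂·2H₂O: 283.4 × 147 = 41,650 g.

(a) 141 ppm; (b) 41.7 kg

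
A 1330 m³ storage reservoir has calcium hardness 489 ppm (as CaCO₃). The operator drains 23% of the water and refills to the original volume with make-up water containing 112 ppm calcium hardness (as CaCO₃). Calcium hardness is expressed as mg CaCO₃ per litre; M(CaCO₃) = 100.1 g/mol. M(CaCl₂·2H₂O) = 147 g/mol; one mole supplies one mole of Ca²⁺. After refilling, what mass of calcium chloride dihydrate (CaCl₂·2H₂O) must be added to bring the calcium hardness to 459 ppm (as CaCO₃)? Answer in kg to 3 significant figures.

111 kg

Volume: 1330 m³ = 1,330,000 L.
After draining 23% and refilling: 489 × 0.77 + 112 × 0.23 = 402.29 ppm.
Deficit to target: 459 − 402.29 = 56.71 mg/L.
As CaCO₃: 56.71 mg/L × 1,330,000 L = 75,420 g; ÷ 100.1 = 753.5 mol Ca²⁺.
Mass: 753.5 × 147 = 110,800 g.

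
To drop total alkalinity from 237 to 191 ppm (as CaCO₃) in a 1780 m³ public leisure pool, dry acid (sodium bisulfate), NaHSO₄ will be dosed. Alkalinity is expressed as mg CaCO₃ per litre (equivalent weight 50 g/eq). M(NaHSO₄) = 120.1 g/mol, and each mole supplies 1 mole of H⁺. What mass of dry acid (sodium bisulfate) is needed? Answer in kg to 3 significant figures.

197 kg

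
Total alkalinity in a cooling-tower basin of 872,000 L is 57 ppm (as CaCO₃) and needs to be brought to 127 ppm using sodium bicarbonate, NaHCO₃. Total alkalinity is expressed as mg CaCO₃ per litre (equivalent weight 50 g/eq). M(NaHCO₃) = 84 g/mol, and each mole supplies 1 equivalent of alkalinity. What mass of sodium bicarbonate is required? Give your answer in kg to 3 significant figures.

103 kg

Alkalinity to add: (127 − 57) = 70 mg/L as CaCO₃ × 872,000 L = 61,040 g as CaCO₃.
Equivalents: 61,040 g ÷ 50 g/eq = 1221 eq.
NaHCO₃ supplies 1 eq per mole → 1221 mol.
Mass: 1221 mol × 84 g/mol = 102,500 g.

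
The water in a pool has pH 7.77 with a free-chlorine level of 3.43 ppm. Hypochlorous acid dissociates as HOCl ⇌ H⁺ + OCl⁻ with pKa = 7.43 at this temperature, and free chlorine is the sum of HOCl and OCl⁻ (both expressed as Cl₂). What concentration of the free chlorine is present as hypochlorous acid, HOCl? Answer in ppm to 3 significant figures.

1.08 ppm

[OCl⁻]/[HOCl] = 10^(pH − pKa) = 10^(7.77 − 7.43) = 10^0.34 = 2.188.
Fraction as HOCl = 1 / (1 + 2.188) = 0.3137.
HOCl = 0.3137 × 3.43 ppm = 1.076 ppm.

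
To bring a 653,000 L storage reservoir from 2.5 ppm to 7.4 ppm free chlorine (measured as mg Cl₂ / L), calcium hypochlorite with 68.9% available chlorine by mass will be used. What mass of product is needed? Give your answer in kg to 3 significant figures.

4.64 kg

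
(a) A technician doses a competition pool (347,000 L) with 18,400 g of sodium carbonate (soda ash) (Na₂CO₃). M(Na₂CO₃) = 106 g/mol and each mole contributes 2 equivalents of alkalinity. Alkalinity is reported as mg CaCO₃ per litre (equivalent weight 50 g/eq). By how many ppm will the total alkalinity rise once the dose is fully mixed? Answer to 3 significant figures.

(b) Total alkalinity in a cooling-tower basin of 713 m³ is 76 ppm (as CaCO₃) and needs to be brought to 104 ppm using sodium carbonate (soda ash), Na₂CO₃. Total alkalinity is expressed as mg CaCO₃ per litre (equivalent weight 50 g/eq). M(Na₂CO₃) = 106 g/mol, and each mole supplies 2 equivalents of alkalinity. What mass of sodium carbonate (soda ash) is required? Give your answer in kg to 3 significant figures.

(a) Moles of Na₂CO₃: 18,400 g ÷ 106 g/mol = 173.6 mol → 347.2 eq of alkalinity.
(a) As CaCO₃: 347.2 eq × 50 g/eq = 17,360 g.
(a) Rise: 17,360 g / 347,000 L × 1000 = 50.02 mg/L.

(b) Volume: 713 m³ = 713,000 L.
(b) Alkalinity to add: (104 − 76) = 28 mg/L as CaCO₃ × 713,000 L = 19,960 g as CaCO₃.
(b) Equivalents: 19,960 g ÷ 50 g/eq = 399.3 eq.
(b) Each mole of Na₂CO₃ supplies 2 eq, so 399.3 / 2 = 199.6 mol.
(b) Mass: 199.6 mol × 106 g/mol = 21,160 g.

(a) 50.0 ppm; (b) 21.2 kg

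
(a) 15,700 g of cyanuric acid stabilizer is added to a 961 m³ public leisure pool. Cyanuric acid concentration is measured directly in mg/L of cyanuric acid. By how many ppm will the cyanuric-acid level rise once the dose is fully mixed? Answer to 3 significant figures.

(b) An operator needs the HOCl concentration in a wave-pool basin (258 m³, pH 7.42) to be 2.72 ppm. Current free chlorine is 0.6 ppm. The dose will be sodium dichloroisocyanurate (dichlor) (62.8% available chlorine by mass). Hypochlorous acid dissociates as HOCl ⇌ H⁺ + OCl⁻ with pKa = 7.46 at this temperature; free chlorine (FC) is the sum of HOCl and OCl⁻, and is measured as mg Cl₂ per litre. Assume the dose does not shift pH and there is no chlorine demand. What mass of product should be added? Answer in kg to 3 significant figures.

(a) 16.3 ppm; (b) 1.89 kg

(a) Volume: 961 m³ = 961,000 L.
(a) Rise: 15,700 g / 961,000 L × 1000 = 16.34 mg/L.

(b) Volume: 258 m³ = 258,000 L.
(b) [OCl⁻]/[HOCl] = 10^(pH − pKa) = 10^(7.42 − 7.46) = 0.912; fraction as HOCl = 1/(1 + 0.912) = 0.523.
(b) Free chlorine required for 2.72 ppm HOCl: 2.72 / 0.523 = 5.201 ppm.
(b) FC to add: 5.201 − 0.6 = 4.601 mg/L as Cl₂.
(b) Cl₂ equivalent: 4.601 mg/L × 258,000 L = 1187 g.
(b) Product at 62.8% available Cl: 1187 / 0.628 = 1890 g.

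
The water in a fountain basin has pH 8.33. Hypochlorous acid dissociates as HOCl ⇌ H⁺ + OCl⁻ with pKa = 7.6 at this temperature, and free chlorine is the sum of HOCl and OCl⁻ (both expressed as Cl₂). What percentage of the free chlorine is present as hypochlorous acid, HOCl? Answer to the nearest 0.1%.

15.7%

[OCl⁻]/[HOCl] = 10^(pH − pKa) = 10^(8.33 − 7.6) = 10^0.73 = 5.37.
Fraction as HOCl = 1 / (1 + 5.37) = 0.157.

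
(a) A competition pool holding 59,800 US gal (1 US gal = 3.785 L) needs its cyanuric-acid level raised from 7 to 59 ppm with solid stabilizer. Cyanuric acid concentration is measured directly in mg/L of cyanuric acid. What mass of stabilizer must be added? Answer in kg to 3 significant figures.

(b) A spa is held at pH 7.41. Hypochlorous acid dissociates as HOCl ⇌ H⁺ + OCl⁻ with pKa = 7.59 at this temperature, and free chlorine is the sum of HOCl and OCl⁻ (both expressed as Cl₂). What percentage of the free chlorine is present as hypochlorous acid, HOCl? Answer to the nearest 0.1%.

(a) Volume: 59,800 US gal × 3.785 L/gal = 226,343 L.
(a) CYA to add: (59 − 7) = 52 mg/L × 226,343 L = 11,770 g cyanuric acid.

(b) [OCl⁻]/[HOCl] = 10^(pH − pKa) = 10^(7.41 − 7.59) = 10^-0.18 = 0.6607.
(b) Fraction as HOCl = 1 / (1 + 0.6607) = 0.6022.

(a) 11.8 kg; (b) 60.2%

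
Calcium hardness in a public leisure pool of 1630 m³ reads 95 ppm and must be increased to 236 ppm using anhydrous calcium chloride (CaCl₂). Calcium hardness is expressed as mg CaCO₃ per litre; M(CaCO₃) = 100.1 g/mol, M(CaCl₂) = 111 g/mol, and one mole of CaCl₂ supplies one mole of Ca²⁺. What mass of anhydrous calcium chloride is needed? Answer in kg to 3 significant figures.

255 kg

Volume: 1630 m³ = 1,630,000 L.
Hardness to add: (236 − 95) = 141 mg/L as CaCO₃ × 1,630,000 L = 229,800 g as CaCO₃.
Moles of Ca²⁺ (1 mol Ca²⁺ ≡ 1 mol CaCO₃): 229,800 / 100.1 g/mol = 2296 mol.
Mass of CaCl₂: 2296 × 111 = 254,900 g.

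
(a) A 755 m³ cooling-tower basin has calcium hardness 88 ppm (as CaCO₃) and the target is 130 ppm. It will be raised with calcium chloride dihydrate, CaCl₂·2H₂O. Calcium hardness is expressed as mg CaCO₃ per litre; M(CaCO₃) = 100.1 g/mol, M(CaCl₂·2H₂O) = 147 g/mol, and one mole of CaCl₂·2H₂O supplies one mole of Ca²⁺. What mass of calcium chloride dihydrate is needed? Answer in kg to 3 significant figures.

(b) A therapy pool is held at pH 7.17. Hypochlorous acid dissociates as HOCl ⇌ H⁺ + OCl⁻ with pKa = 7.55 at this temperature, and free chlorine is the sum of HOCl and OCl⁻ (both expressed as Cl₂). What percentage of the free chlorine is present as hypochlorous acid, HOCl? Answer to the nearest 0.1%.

(a) Volume: 755 m³ = 755,000 L.
(a) Hardness to add: (130 − 88) = 42 mg/L as CaCO₃ × 755,000 L = 31,710 g as CaCO₃.
(a) Moles of Ca²⁺ (1 mol Ca²⁺ ≡ 1 mol CaCO₃): 31,710 / 100.1 g/mol = 316.8 mol.
(a) Mass of CaCl₂·2H₂O: 316.8 × 147 = 46,570 g.

(b) [OCl⁻]/[HOCl] = 10^(pH − pKa) = 10^(7.17 − 7.55) = 10^-0.38 = 0.4169.
(b) Fraction as HOCl = 1 / (1 + 0.4169) = 0.7058.

(a) 46.6 kg; (b) 70.6%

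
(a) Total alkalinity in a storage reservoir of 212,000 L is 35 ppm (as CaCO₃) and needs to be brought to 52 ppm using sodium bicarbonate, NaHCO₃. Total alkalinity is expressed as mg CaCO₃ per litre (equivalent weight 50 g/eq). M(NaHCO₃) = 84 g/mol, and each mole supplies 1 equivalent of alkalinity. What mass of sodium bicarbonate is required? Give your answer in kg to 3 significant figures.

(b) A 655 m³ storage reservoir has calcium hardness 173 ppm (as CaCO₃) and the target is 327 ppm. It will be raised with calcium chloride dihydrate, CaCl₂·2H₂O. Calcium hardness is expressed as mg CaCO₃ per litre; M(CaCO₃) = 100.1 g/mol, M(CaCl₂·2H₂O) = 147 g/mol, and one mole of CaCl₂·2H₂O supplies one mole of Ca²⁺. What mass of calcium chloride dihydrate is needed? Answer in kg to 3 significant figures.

(a) Alkalinity to add: (52 − 35) = 17 mg/L as CaCO₃ × 212,000 L = 3604 g as CaCO₃.
(a) Equivalents: 3604 g ÷ 50 g/eq = 72.08 eq.
(a) NaHCO₃ supplies 1 eq per mole → 72.08 mol.
(a) Mass: 72.08 mol × 84 g/mol = 6055 g.

(b) Volume: 655 m³ = 655,000 L.
(b) Hardness to add: (327 − 173) = 154 mg/L as CaCO₃ × 655,000 L = 100,900 g as CaCO₃.
(b) Moles of Ca²⁺ (1 mol Ca²⁺ ≡ 1 mol CaCO₃): 100,900 / 100.1 g/mol = 1008 mol.
(b) Mass of CaCl₂·2H₂O: 1008 × 147 = 148,100 g.

(a) 6.05 kg; (b) 148 kg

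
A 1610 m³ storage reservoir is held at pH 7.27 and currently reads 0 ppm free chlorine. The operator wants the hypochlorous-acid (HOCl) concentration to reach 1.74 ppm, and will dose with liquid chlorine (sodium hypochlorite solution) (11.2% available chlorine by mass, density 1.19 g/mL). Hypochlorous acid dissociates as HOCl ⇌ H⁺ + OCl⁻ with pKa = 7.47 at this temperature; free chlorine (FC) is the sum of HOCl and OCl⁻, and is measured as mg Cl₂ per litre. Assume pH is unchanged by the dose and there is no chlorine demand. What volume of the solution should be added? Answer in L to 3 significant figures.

Volume: 1610 m³ = 1,610,000 L.
[OCl⁻]/[HOCl] = 10^(pH − pKa) = 10^(7.27 − 7.47) = 0.631; fraction as HOCl = 1/(1 + 0.631) = 0.6131.
Free chlorine required for 1.74 ppm HOCl: 1.74 / 0.6131 = 2.838 ppm.
FC to add: 2.838 − 0 = 2.838 mg/L as Cl₂.
Cl₂ equivalent: 2.838 mg/L × 1,610,000 L = 4569 g.
Product at 11.2% available Cl: 4569 / 0.112 = 40,790 g.
Volume: 40,790 g ÷ 1.19 g/mL = 34,280 mL.

34.3 L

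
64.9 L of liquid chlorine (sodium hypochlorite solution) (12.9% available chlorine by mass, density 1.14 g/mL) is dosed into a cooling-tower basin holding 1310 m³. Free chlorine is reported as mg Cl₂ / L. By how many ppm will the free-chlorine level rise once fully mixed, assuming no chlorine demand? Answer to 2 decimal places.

Volume: 1310 m³ = 1,310,000 L.
Mass of solution: 64.9 L × 1000 mL/L × 1.14 g/mL = 73,990 g.
Available chlorine delivered: 73,990 g × 0.129 = 9544 g as Cl₂.
Concentration rise: 9544 g / 1,310,000 L = 7.286 mg/L = 7.29 ppm.

7.29 ppm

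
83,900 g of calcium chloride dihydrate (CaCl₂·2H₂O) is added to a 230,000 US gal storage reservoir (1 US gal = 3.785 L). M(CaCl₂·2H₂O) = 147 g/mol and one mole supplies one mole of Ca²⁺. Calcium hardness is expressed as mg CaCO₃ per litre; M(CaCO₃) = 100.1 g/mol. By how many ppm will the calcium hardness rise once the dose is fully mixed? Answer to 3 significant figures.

Volume: 230,000 US gal × 3.785 L/gal = 870,550 L.
Moles of Ca²⁺: 83,900 g ÷ 147 g/mol = 570.7 mol.
As CaCO₃: 570.7 mol × 100.1 g/mol = 57,130 g.
Rise: 57,130 g / 870,550 L × 1000 = 65.63 mg/L.

65.6 ppm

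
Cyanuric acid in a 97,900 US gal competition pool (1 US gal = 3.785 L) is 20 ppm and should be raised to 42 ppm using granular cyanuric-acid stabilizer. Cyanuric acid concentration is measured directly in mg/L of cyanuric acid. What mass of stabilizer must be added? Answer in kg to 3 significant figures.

8.15 kg

Volume: 97,900 US gal × 3.785 L/gal = 370,552 L.
CYA to add: (42 − 20) = 22 mg/L × 370,552 L = 8152 g cyanuric acid.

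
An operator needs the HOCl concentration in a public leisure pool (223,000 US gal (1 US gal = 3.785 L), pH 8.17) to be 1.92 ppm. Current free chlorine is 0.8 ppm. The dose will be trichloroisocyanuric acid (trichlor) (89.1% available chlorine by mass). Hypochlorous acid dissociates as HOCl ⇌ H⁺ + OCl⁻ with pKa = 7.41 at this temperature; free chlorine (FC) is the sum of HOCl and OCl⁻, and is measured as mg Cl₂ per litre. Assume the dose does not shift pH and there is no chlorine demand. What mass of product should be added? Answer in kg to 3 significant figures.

Volume: 223,000 US gal × 3.785 L/gal = 844,055 L.
[OCl⁻]/[HOCl] = 10^(pH − pKa) = 10^(8.17 − 7.41) = 5.754; fraction as HOCl = 1/(1 + 5.754) = 0.1481.
Free chlorine required for 1.92 ppm HOCl: 1.92 / 0.1481 = 12.97 ppm.
FC to add: 12.97 − 0.8 = 12.17 mg/L as Cl₂.
Cl₂ equivalent: 12.17 mg/L × 844,055 L = 10,270 g.
Product at 89.1% available Cl: 10,270 / 0.891 = 11,530 g.

11.5 kg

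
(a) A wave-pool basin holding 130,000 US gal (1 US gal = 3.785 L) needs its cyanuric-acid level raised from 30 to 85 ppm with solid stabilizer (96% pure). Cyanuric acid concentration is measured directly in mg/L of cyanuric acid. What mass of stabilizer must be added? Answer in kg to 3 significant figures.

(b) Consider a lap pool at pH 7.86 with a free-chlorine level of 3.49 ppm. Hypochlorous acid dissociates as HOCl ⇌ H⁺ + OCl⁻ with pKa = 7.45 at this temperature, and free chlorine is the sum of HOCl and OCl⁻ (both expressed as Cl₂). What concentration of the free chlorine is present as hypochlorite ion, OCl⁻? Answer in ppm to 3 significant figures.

(a) 28.2 kg; (b) 2.51 ppm

(a) Volume: 130,000 US gal × 3.785 L/gal = 492,050 L.
(a) CYA to add: (85 − 30) = 55 mg/L × 492,050 L = 27,060 g cyanuric acid.
(a) At 96% purity: 27,060 / 0.96 = 28,190 g product.

(b) [OCl⁻]/[HOCl] = 10^(pH − pKa) = 10^(7.86 − 7.45) = 10^0.41 = 2.57.
(b) Fraction as HOCl = 1 / (1 + 2.57) = 0.2801.
(b) OCl⁻ = (1 − 0.2801) × 3.49 ppm = 2.513 ppm.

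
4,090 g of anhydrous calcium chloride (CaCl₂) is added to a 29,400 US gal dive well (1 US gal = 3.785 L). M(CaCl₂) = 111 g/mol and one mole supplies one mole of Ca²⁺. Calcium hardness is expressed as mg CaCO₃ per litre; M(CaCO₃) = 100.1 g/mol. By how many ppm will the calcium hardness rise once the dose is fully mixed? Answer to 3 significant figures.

33.1 ppm

Volume: 29,400 US gal × 3.785 L/gal = 111,279 L.
Moles of Ca²⁺: 4,090 g ÷ 111 g/mol = 36.85 mol.
As CaCO₃: 36.85 mol × 100.1 g/mol = 3688 g.
Rise: 3688 g / 111,279 L × 1000 = 33.15 mg/L.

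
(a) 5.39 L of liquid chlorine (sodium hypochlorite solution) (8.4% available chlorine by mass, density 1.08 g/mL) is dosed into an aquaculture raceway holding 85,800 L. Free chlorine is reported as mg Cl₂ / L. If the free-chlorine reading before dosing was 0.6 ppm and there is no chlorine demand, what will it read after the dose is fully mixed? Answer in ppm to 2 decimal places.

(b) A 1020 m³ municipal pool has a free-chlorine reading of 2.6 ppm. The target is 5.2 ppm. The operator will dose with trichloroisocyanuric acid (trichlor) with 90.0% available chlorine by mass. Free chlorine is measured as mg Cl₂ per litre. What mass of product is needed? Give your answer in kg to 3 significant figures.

(a) 6.30 ppm; (b) 2.95 kg

(a) Mass of solution: 5.39 L × 1000 mL/L × 1.08 g/mL = 5821 g.
(a) Available chlorine delivered: 5821 g × 0.084 = 489 g as Cl₂.
(a) Concentration rise: 489 g / 85,800 L = 5.699 mg/L = 5.70 ppm.
(a) Final FC: 0.6 + 5.70 = 6.30 ppm.

(b) Volume: 1020 m³ = 1,020,000 L.
(b) Chlorine deficit: 5.2 − 2.6 = 2.6 ppm = 2.6 mg/L as Cl₂.
(b) Cl₂ equivalent needed: 2.6 mg/L × 1,020,000 L = 2,652,000 mg = 2652 g.
(b) Product at 90.0% available chlorine: 2652 / 0.9 = 2947 g.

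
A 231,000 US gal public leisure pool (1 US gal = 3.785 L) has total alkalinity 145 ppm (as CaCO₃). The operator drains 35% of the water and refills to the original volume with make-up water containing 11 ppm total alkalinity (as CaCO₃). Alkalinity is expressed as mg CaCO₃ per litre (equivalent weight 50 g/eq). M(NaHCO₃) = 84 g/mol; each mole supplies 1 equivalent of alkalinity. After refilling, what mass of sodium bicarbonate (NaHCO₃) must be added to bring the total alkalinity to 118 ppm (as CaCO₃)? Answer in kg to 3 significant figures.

29.2 kg

Volume: 231,000 US gal × 3.785 L/gal = 874,335 L.
After draining 35% and refilling: 145 × 0.65 + 11 × 0.35 = 98.1 ppm.
Deficit to target: 118 − 98.1 = 19.9 mg/L.
As CaCO₃: 19.9 mg/L × 874,335 L = 17,400 g; ÷ 50 g/eq ÷ 1 = 348 mol NaHCO₃.
Mass: 348 × 84 = 29,230 g.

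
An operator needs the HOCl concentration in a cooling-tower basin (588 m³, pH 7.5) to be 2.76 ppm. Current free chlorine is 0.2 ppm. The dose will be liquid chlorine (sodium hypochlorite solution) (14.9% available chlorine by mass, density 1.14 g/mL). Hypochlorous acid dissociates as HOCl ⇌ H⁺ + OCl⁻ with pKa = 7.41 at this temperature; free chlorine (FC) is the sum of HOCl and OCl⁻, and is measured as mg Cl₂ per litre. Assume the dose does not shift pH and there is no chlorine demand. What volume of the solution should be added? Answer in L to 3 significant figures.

20.6 L

Volume: 588 m³ = 588,000 L.
[OCl⁻]/[HOCl] = 10^(pH − pKa) = 10^(7.5 − 7.41) = 1.23; fraction as HOCl = 1/(1 + 1.23) = 0.4484.
Free chlorine required for 2.76 ppm HOCl: 2.76 / 0.4484 = 6.156 ppm.
FC to add: 6.156 − 0.2 = 5.956 mg/L as Cl₂.
Cl₂ equivalent: 5.956 mg/L × 588,000 L = 3502 g.
Product at 14.9% available Cl: 3502 / 0.149 = 23,500 g.
Volume: 23,500 g ÷ 1.14 g/mL = 20,620 mL.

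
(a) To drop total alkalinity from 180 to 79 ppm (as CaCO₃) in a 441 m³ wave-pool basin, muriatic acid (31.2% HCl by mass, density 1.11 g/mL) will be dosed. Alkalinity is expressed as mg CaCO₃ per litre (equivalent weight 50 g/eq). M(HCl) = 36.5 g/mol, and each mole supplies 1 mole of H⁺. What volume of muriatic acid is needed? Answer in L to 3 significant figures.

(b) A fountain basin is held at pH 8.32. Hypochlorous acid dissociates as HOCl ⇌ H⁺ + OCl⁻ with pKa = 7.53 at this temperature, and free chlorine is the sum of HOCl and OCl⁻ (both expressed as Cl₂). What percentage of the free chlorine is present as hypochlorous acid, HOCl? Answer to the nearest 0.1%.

(a) Volume: 441 m³ = 441,000 L.
(a) Alkalinity to neutralize: (180 − 79) = 101 mg/L as CaCO₃ × 441,000 L = 44,540 g as CaCO₃.
(a) Equivalents of H⁺ required: 44,540 ÷ 50 g/eq = 890.8 eq = 890.8 mol HCl.
(a) Mass of HCl: 890.8 × 36.5 = 32,510 g.
(a) Mass of 31.2% solution: 32,510 / 0.312 = 104,200 g.
(a) Volume: 104,200 g ÷ 1.11 g/mL = 93,890 mL.

(b) [OCl⁻]/[HOCl] = 10^(pH − pKa) = 10^(8.32 − 7.53) = 10^0.79 = 6.166.
(b) Fraction as HOCl = 1 / (1 + 6.166) = 0.1395.

(a) 93.9 L; (b) 14.0%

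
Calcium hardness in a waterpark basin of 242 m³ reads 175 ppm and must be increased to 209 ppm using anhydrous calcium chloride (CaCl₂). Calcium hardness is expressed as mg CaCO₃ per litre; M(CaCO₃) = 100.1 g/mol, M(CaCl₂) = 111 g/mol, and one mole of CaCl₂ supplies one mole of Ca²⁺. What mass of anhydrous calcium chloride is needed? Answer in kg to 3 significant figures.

9.12 kg

Volume: 242 m³ = 242,000 L.
Hardness to add: (209 − 175) = 34 mg/L as CaCO₃ × 242,000 L = 8228 g as CaCO₃.
Moles of Ca²⁺ (1 mol Ca²⁺ ≡ 1 mol CaCO₃): 8228 / 100.1 g/mol = 82.2 mol.
Mass of CaCl₂: 82.2 × 111 = 9124 g.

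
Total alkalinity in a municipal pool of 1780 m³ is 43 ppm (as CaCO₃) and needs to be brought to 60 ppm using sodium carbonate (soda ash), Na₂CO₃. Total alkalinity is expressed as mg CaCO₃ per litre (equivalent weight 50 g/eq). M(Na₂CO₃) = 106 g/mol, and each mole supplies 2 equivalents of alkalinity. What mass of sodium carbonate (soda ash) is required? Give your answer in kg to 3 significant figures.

32.1 kg

Volume: 1780 m³ = 1,780,000 L.
Alkalinity to add: (60 − 43) = 17 mg/L as CaCO₃ × 1,780,000 L = 30,260 g as CaCO₃.
Equivalents: 30,260 g ÷ 50 g/eq = 605.2 eq.
Each mole of Na₂CO₃ supplies 2 eq, so 605.2 / 2 = 302.6 mol.
Mass: 302.6 mol × 106 g/mol = 32,080 g.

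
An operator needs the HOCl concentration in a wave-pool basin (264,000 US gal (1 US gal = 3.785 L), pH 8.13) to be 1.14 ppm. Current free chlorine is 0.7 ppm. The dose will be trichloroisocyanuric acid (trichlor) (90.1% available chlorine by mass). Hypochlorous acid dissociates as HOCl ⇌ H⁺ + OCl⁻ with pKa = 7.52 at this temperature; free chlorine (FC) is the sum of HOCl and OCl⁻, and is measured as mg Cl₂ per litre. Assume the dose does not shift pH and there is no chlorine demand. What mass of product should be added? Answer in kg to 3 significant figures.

5.64 kg

Volume: 264,000 US gal × 3.785 L/gal = 999,240 L.
[OCl⁻]/[HOCl] = 10^(pH − pKa) = 10^(8.13 − 7.52) = 4.074; fraction as HOCl = 1/(1 + 4.074) = 0.1971.
Free chlorine required for 1.14 ppm HOCl: 1.14 / 0.1971 = 5.784 ppm.
FC to add: 5.784 − 0.7 = 5.084 mg/L as Cl₂.
Cl₂ equivalent: 5.084 mg/L × 999,240 L = 5080 g.
Product at 90.1% available Cl: 5080 / 0.901 = 5638 g.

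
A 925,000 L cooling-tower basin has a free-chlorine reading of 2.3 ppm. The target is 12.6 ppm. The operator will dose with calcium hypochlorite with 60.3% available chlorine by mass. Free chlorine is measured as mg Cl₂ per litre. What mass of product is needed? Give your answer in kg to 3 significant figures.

15.8 kg

Chlorine deficit: 12.6 − 2.3 = 10.3 ppm = 10.3 mg/L as Cl₂.
Cl₂ equivalent needed: 10.3 mg/L × 925,000 L = 9,528,000 mg = 9528 g.
Product at 60.3% available chlorine: 9528 / 0.603 = 15,800 g.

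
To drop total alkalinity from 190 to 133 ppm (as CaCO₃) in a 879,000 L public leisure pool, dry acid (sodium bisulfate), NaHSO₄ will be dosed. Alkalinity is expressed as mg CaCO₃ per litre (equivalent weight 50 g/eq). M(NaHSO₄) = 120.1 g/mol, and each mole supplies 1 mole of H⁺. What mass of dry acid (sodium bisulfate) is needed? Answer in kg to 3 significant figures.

120 kg

Alkalinity to neutralize: (190 − 133) = 57 mg/L as CaCO₃ × 879,000 L = 50,100 g as CaCO₃.
Equivalents of H⁺ required: 50,100 ÷ 50 g/eq = 1002 eq = 1002 mol NaHSO₄.
Mass of NaHSO₄: 1002 × 120.1 = 120,300 g.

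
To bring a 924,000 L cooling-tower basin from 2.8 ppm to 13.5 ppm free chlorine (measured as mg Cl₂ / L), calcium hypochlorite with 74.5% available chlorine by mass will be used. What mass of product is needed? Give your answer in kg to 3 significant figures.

13.3 kg

Chlorine deficit: 13.5 − 2.8 = 10.7 ppm = 10.7 mg/L as Cl₂.
Cl₂ equivalent needed: 10.7 mg/L × 924,000 L = 9,887,000 mg = 9887 g.
Product at 74.5% available chlorine: 9887 / 0.745 = 13,270 g.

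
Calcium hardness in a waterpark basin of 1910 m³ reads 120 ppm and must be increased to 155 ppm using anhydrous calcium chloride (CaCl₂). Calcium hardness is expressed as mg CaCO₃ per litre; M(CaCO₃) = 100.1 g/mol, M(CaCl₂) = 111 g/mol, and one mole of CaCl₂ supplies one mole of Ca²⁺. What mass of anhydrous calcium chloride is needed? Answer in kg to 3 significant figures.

74.1 kg

Volume: 1910 m³ = 1,910,000 L.
Hardness to add: (155 − 120) = 35 mg/L as CaCO₃ × 1,910,000 L = 66,850 g as CaCO₃.
Moles of Ca²⁺ (1 mol Ca²⁺ ≡ 1 mol CaCO₃): 66,850 / 100.1 g/mol = 667.8 mol.
Mass of CaCl₂: 667.8 × 111 = 74,130 g.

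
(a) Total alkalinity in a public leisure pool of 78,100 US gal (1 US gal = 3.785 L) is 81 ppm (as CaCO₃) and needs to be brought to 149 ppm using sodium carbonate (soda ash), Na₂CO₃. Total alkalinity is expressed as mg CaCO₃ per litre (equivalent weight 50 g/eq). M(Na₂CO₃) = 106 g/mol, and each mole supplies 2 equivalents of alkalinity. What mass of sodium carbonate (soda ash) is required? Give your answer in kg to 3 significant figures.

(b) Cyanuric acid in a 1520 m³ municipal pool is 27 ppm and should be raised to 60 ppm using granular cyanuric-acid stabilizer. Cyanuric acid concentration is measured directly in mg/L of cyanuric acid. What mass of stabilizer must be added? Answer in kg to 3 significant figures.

(a) Volume: 78,100 US gal × 3.785 L/gal = 295,608 L.
(a) Alkalinity to add: (149 − 81) = 68 mg/L as CaCO₃ × 295,608 L = 20,100 g as CaCO₃.
(a) Equivalents: 20,100 g ÷ 50 g/eq = 402 eq.
(a) Each mole of Na₂CO₃ supplies 2 eq, so 402 / 2 = 201 mol.
(a) Mass: 201 mol × 106 g/mol = 21,310 g.

(b) Volume: 1520 m³ = 1,520,000 L.
(b) CYA to add: (60 − 27) = 33 mg/L × 1,520,000 L = 50,160 g cyanuric acid.

(a) 21.3 kg; (b) 50.2 kg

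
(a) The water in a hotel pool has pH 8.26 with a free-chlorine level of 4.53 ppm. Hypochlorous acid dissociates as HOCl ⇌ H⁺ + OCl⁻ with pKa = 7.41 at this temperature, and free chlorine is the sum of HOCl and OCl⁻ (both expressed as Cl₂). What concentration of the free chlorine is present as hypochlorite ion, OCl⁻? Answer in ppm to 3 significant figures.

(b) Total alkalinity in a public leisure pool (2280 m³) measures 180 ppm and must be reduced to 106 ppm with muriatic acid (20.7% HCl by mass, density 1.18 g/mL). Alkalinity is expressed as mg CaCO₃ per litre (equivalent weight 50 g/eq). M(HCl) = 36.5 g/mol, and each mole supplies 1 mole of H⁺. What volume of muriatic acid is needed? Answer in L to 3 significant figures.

(a) [OCl⁻]/[HOCl] = 10^(pH − pKa) = 10^(8.26 − 7.41) = 10^0.85 = 7.079.
(a) Fraction as HOCl = 1 / (1 + 7.079) = 0.1238.
(a) OCl⁻ = (1 − 0.1238) × 4.53 ppm = 3.969 ppm.

(b) Volume: 2280 m³ = 2,280,000 L.
(b) Alkalinity to neutralize: (180 − 106) = 74 mg/L as CaCO₃ × 2,280,000 L = 168,700 g as CaCO₃.
(b) Equivalents of H⁺ required: 168,700 ÷ 50 g/eq = 3374 eq = 3374 mol HCl.
(b) Mass of HCl: 3374 × 36.5 = 123,200 g.
(b) Mass of 20.7% solution: 123,200 / 0.207 = 595,000 g.
(b) Volume: 595,000 g ÷ 1.18 g/mL = 504,200 mL.

(a) 3.97 ppm; (b) 504 L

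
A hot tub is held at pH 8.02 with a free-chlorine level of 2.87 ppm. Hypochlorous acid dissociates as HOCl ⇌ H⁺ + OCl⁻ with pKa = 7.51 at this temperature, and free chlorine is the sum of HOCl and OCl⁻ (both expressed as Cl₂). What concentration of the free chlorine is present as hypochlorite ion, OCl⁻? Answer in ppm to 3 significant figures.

2.19 ppm

[OCl⁻]/[HOCl] = 10^(pH − pKa) = 10^(8.02 − 7.51) = 10^0.51 = 3.236.
Fraction as HOCl = 1 / (1 + 3.236) = 0.2361.
OCl⁻ = (1 − 0.2361) × 2.87 ppm = 2.192 ppm.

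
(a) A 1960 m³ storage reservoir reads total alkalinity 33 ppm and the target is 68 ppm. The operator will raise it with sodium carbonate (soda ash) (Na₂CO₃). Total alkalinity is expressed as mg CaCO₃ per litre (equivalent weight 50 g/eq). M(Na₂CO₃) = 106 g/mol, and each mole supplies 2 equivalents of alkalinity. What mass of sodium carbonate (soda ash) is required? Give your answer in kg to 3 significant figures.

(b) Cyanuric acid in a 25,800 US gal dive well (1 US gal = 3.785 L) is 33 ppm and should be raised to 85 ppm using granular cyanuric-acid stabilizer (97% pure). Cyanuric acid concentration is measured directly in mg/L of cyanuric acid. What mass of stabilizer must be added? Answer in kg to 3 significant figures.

(a) 72.7 kg; (b) 5.24 kg

(a) Volume: 1960 m³ = 1,960,000 L.
(a) Alkalinity to add: (68 − 33) = 35 mg/L as CaCO₃ × 1,960,000 L = 68,600 g as CaCO₃.
(a) Equivalents: 68,600 g ÷ 50 g/eq = 1372 eq.
(a) Each mole of Na₂CO₃ supplies 2 eq, so 1372 / 2 = 686 mol.
(a) Mass: 686 mol × 106 g/mol = 72,720 g.

(b) Volume: 25,800 US gal × 3.785 L/gal = 97,653 L.
(b) CYA to add: (85 − 33) = 52 mg/L × 97,653 L = 5078 g cyanuric acid.
(b) At 97% purity: 5078 / 0.97 = 5235 g product.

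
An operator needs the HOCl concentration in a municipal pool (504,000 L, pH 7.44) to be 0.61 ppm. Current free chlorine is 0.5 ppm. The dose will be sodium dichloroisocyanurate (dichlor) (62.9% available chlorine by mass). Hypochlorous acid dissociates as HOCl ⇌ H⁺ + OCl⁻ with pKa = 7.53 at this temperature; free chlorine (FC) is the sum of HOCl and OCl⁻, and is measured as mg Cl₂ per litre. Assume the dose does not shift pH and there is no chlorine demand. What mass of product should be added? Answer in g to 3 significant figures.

[OCl⁻]/[HOCl] = 10^(pH − pKa) = 10^(7.44 − 7.53) = 0.8128; fraction as HOCl = 1/(1 + 0.8128) = 0.5516.
Free chlorine required for 0.61 ppm HOCl: 0.61 / 0.5516 = 1.106 ppm.
FC to add: 1.106 − 0.5 = 0.6058 mg/L as Cl₂.
Cl₂ equivalent: 0.6058 mg/L × 504,000 L = 305.3 g.
Product at 62.9% available Cl: 305.3 / 0.629 = 485.4 g.

485 g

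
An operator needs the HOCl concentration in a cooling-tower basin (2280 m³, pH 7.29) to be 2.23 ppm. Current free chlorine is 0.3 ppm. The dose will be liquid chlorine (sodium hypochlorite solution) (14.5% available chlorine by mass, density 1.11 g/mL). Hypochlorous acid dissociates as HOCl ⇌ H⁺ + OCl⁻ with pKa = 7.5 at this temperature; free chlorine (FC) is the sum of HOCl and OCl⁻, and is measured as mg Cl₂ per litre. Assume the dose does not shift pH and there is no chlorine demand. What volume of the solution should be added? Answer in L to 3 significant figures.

Volume: 2280 m³ = 2,280,000 L.
[OCl⁻]/[HOCl] = 10^(pH − pKa) = 10^(7.29 − 7.5) = 0.6166; fraction as HOCl = 1/(1 + 0.6166) = 0.6186.
Free chlorine required for 2.23 ppm HOCl: 2.23 / 0.6186 = 3.605 ppm.
FC to add: 3.605 − 0.3 = 3.305 mg/L as Cl₂.
Cl₂ equivalent: 3.305 mg/L × 2,280,000 L = 7535 g.
Product at 14.5% available Cl: 7535 / 0.145 = 51,970 g.
Volume: 51,970 g ÷ 1.11 g/mL = 46,820 mL.

46.8 L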